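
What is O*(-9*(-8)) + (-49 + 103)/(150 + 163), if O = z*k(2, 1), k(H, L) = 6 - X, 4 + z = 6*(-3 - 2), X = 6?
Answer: 54/313 ≈ 0.17252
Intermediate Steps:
z = -34 (z = -4 + 6*(-3 - 2) = -4 + 6*(-5) = -4 - 30 = -34)
k(H, L) = 0 (k(H, L) = 6 - 1*6 = 6 - 6 = 0)
O = 0 (O = -34*0 = 0)
O*(-9*(-8)) + (-49 + 103)/(150 + 163) = 0*(-9*(-8)) + (-49 + 103)/(150 + 163) = 0*72 + 54/313 = 0 + 54*(1/313) = 0 + 54/313 = 54/313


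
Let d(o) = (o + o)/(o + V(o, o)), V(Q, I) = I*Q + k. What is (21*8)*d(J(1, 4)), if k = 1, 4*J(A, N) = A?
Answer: 64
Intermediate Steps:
J(A, N) = A/4
V(Q, I) = 1 + I*Q (V(Q, I) = I*Q + 1 = 1 + I*Q)
d(o) = 2*o/(1 + o + o**2) (d(o) = (o + o)/(o + (1 + o*o)) = (2*o)/(o + (1 + o**2)) = (2*o)/(1 + o + o**2) = 2*o/(1 + o + o**2))
(21*8)*d(J(1, 4)) = (21*8)*(2*((1/4)*1)/(1 + (1/4)*1 + ((1/4)*1)**2)) = 168*(2*(1/4)/(1 + 1/4 + (1/4)**2)) = 168*(2*(1/4)/(1 + 1/4 + 1/16)) = 168*(2*(1/4)/(21/16)) = 168*(2*(1/4)*(16/21)) = 168*(8/21) = 64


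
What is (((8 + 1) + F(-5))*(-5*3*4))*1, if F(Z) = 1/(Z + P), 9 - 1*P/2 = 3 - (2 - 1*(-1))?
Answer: -7080/13 ≈ -544.62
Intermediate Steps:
P = 18 (P = 18 - 2*(3 - (2 - 1*(-1))) = 18 - 2*(3 - (2 + 1)) = 18 - 2*(3 - 1*3) = 18 - 2*(3 - 3) = 18 - 2*0 = 18 + 0 = 18)
F(Z) = 1/(18 + Z) (F(Z) = 1/(Z + 18) = 1/(18 + Z))
(((8 + 1) + F(-5))*(-5*3*4))*1 = (((8 + 1) + 1/(18 - 5))*(-5*3*4))*1 = ((9 + 1/13)*(-15*4))*1 = ((9 + 1/13)*(-60))*1 = ((118/13)*(-60))*1 = -7080/13*1 = -7080/13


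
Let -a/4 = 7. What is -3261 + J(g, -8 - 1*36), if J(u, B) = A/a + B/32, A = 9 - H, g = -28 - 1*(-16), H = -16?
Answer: -182743/56 ≈ -3263.3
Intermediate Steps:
a = -28 (a = -4*7 = -28)
g = -12 (g = -28 + 16 = -12)
A = 25 (A = 9 - 1*(-16) = 9 + 16 = 25)
J(u, B) = -25/28 + B/32 (J(u, B) = 25/(-28) + B/32 = 25*(-1/28) + B*(1/32) = -25/28 + B/32)
-3261 + J(g, -8 - 1*36) = -3261 + (-25/28 + (-8 - 1*36)/32) = -3261 + (-25/28 + (-8 - 36)/32) = -3261 + (-25/28 + (1/32)*(-44)) = -3261 + (-25/28 - 11/8) = -3261 - 127/56 = -182743/56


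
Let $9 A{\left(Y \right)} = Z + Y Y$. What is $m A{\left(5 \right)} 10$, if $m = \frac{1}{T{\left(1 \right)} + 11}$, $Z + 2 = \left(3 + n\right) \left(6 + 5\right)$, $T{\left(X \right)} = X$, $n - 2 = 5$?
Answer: $\frac{665}{54} \approx 12.315$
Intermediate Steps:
$n = 7$ ($n = 2 + 5 = 7$)
$Z = 108$ ($Z = -2 + \left(3 + 7\right) \left(6 + 5\right) = -2 + 10 \cdot 11 = -2 + 110 = 108$)
$A{\left(Y \right)} = 12 + \frac{Y^{2}}{9}$ ($A{\left(Y \right)} = \frac{108 + Y Y}{9} = \frac{108 + Y^{2}}{9} = 12 + \frac{Y^{2}}{9}$)
$m = \frac{1}{12}$ ($m = \frac{1}{1 + 11} = \frac{1}{12} \approx 0.083333$)
$m A{\left(5 \right)} 10 = \frac{12 + \frac{5^{2}}{9}}{12} \cdot 10 = \frac{12 + \frac{1}{9} \cdot 25}{12} \cdot 10 = \frac{12 + \frac{25}{9}}{12} \cdot 10 = \frac{1}{12} \cdot \frac{133}{9} \cdot 10 = \frac{133}{108} \cdot 10 = \frac{665}{54}$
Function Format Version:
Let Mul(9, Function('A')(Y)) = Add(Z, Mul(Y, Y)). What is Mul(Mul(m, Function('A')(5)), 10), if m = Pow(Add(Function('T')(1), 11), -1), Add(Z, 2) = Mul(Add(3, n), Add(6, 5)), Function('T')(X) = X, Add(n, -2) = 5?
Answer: Rational(665, 54) ≈ 12.315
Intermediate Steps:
n = 7 (n = Add(2, 5) = 7)
Z = 108 (Z = Add(-2, Mul(Add(3, 7), Add(6, 5))) = Add(-2, Mul(10, 11)) = Add(-2, 110) = 108)
Function('A')(Y) = Add(12, Mul(Rational(1, 9), Pow(Y, 2))) (Function('A')(Y) = Mul(Rational(1, 9), Add(108, Mul(Y, Y))) = Mul(Rational(1, 9), Add(108, Pow(Y, 2))) = Add(12, Mul(Rational(1, 9), Pow(Y, 2))))
m = Rational(1, 12) (m = Pow(Add(1, 11), -1) = Pow(12, -1) = Rational(1, 12) ≈ 0.083333)
Mul(Mul(m, Function('A')(5)), 10) = Mul(Mul(Rational(1, 12), Add(12, Mul(Rational(1, 9), Pow(5, 2)))), 10) = Mul(Mul(Rational(1, 12), Add(12, Mul(Rational(1, 9), 25))), 10) = Mul(Mul(Rational(1, 12), Add(12, Rational(25, 9))), 10) = Mul(Mul(Rational(1, 12), Rational(133, 9)), 10) = Mul(Rational(133, 108), 10) = Rational(665, 54)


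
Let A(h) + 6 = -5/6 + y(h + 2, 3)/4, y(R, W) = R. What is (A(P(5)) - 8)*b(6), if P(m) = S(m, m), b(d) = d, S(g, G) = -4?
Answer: -92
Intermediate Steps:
P(m) = -4
A(h) = -19/3 + h/4 (A(h) = -6 + (-5/6 + (h + 2)/4) = -6 + (-5*⅙ + (2 + h)*(¼)) = -6 + (-⅚ + (½ + h/4)) = -6 + (-⅓ + h/4) = -19/3 + h/4)
(A(P(5)) - 8)*b(6) = ((-19/3 + (¼)*(-4)) - 8)*6 = ((-19/3 - 1) - 8)*6 = (-22/3 - 8)*6 = -46/3*6 = -92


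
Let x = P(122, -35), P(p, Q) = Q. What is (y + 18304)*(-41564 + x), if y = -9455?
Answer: -368109551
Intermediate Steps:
x = -35
(y + 18304)*(-41564 + x) = (-9455 + 18304)*(-41564 - 35) = 8849*(-41599) = -368109551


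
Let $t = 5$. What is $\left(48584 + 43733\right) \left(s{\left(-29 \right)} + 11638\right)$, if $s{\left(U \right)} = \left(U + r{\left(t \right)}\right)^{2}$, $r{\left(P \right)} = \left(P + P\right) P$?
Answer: $1115097043$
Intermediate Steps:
$r{\left(P \right)} = 2 P^{2}$ ($r{\left(P \right)} = 2 P P = 2 P^{2}$)
$s{\left(U \right)} = \left(50 + U\right)^{2}$ ($s{\left(U \right)} = \left(U + 2 \cdot 5^{2}\right)^{2} = \left(U + 2 \cdot 25\right)^{2} = \left(U + 50\right)^{2} = \left(50 + U\right)^{2}$)
$\left(48584 + 43733\right) \left(s{\left(-29 \right)} + 11638\right) = \left(48584 + 43733\right) \left(\left(50 - 29\right)^{2} + 11638\right) = 92317 \left(21^{2} + 11638\right) = 92317 \left(441 + 11638\right) = 92317 \cdot 12079 = 1115097043$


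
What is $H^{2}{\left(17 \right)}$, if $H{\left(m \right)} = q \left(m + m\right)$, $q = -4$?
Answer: $18496$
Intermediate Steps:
$H{\left(m \right)} = - 8 m$ ($H{\left(m \right)} = - 4 \left(m + m\right) = - 4 \cdot 2 m = - 8 m$)
$H^{2}{\left(17 \right)} = \left(\left(-8\right) 17\right)^{2} = \left(-136\right)^{2} = 18496$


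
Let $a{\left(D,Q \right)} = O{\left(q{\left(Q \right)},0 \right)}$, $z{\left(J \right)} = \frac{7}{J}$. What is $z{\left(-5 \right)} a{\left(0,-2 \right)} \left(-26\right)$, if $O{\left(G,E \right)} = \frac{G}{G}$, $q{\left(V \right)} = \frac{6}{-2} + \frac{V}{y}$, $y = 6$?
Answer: $\frac{182}{5} \approx 36.4$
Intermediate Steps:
$q{\left(V \right)} = -3 + \frac{V}{6}$ ($q{\left(V \right)} = \frac{6}{-2} + \frac{V}{6} = 6 \left(- \frac{1}{2}\right) + V \frac{1}{6} = -3 + \frac{V}{6}$)
$O{\left(G,E \right)} = 1$
$a{\left(D,Q \right)} = 1$
$z{\left(-5 \right)} a{\left(0,-2 \right)} \left(-26\right) = \frac{7}{-5} \cdot 1 \left(-26\right) = 7 \left(- \frac{1}{5}\right) 1 \left(-26\right) = \left(- \frac{7}{5}\right) 1 \left(-26\right) = \left(- \frac{7}{5}\right) \left(-26\right) = \frac{182}{5}$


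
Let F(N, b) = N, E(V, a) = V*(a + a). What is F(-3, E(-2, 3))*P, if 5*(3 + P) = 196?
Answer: -543/5 ≈ -108.60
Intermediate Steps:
E(V, a) = 2*V*a (E(V, a) = V*(2*a) = 2*V*a)
P = 181/5 (P = -3 + (1/5)*196 = -3 + 196/5 = 181/5 ≈ 36.200)
F(-3, E(-2, 3))*P = -3*181/5 = -543/5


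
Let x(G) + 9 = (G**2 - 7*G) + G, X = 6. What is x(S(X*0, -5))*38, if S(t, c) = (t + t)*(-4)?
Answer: -342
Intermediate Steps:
S(t, c) = -8*t (S(t, c) = (2*t)*(-4) = -8*t)
x(G) = -9 + G**2 - 6*G (x(G) = -9 + ((G**2 - 7*G) + G) = -9 + (G**2 - 6*G) = -9 + G**2 - 6*G)
x(S(X*0, -5))*38 = (-9 + (-48*0)**2 - (-48)*6*0)*38 = (-9 + (-8*0)**2 - (-48)*0)*38 = (-9 + 0**2 - 6*0)*38 = (-9 + 0 + 0)*38 = -9*38 = -342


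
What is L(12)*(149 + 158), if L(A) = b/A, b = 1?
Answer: 307/12 ≈ 25.583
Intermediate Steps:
L(A) = 1/A
L(12)*(149 + 158) = (149 + 158)/12 = (1/12)*307 = 307/12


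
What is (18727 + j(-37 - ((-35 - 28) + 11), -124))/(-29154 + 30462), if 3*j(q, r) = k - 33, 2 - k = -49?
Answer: 18733/1308 ≈ 14.322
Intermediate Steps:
k = 51 (k = 2 - 1*(-49) = 2 + 49 = 51)
j(q, r) = 6 (j(q, r) = (51 - 33)/3 = (⅓)*18 = 6)
(18727 + j(-37 - ((-35 - 28) + 11), -124))/(-29154 + 30462) = (18727 + 6)/(-29154 + 30462) = 18733/1308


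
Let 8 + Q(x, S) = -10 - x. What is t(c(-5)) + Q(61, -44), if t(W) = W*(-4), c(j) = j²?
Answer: -179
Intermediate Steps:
Q(x, S) = -18 - x (Q(x, S) = -8 + (-10 - x) = -18 - x)
t(W) = -4*W
t(c(-5)) + Q(61, -44) = -4*(-5)² + (-18 - 1*61) = -4*25 + (-18 - 61) = -100 - 79 = -179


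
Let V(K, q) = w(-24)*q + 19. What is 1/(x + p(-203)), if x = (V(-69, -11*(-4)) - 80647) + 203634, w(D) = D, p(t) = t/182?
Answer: 26/3170671 ≈ 8.2001e-6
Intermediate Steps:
p(t) = t/182 (p(t) = t*(1/182) = t/182)
V(K, q) = 19 - 24*q (V(K, q) = -24*q + 19 = 19 - 24*q)
x = 121950 (x = ((19 - (-264)*(-4)) - 80647) + 203634 = ((19 - 24*44) - 80647) + 203634 = ((19 - 1056) - 80647) + 203634 = (-1037 - 80647) + 203634 = -81684 + 203634 = 121950)
1/(x + p(-203)) = 1/(121950 + (1/182)*(-203)) = 1/(121950 - 29/26) = 1/(3170671/26) = 26/3170671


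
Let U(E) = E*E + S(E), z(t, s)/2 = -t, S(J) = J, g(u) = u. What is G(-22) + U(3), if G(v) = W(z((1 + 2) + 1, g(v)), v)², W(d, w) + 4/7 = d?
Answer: 4188/49 ≈ 85.469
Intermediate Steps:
z(t, s) = -2*t (z(t, s) = 2*(-t) = -2*t)
W(d, w) = -4/7 + d
U(E) = E + E² (U(E) = E*E + E = E² + E = E + E²)
G(v) = 3600/49 (G(v) = (-4/7 - 2*((1 + 2) + 1))² = (-4/7 - 2*(3 + 1))² = (-4/7 - 2*4)² = (-4/7 - 8)² = (-60/7)² = 3600/49)
G(-22) + U(3) = 3600/49 + 3*(1 + 3) = 3600/49 + 3*4 = 3600/49 + 12 = 4188/49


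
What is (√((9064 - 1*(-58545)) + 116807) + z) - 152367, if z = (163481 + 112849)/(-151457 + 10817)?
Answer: -714305707/4688 + 4*√11526 ≈ -1.5194e+5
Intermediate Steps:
z = -9211/4688 (z = 276330/(-140640) = 276330*(-1/140640) = -9211/4688 ≈ -1.9648)
(√((9064 - 1*(-58545)) + 116807) + z) - 152367 = (√((9064 - 1*(-58545)) + 116807) - 9211/4688) - 152367 = (√((9064 + 58545) + 116807) - 9211/4688) - 152367 = (√(67609 + 116807) - 9211/4688) - 152367 = (√184416 - 9211/4688) - 152367 = (4*√11526 - 9211/4688) - 152367 = (-9211/4688 + 4*√11526) - 152367 = -714305707/4688 + 4*√11526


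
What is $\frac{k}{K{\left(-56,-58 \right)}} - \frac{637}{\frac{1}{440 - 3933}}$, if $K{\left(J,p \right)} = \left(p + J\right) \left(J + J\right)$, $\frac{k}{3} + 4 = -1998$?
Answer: $\frac{676412321}{304} \approx 2.225 \cdot 10^{6}$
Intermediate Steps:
$k = -6006$ ($k = -12 + 3 \left(-1998\right) = -12 - 5994 = -6006$)
$K{\left(J,p \right)} = 2 J \left(J + p\right)$ ($K{\left(J,p \right)} = \left(J + p\right) 2 J = 2 J \left(J + p\right)$)
$\frac{k}{K{\left(-56,-58 \right)}} - \frac{637}{\frac{1}{440 - 3933}} = - \frac{6006}{2 \left(-56\right) \left(-56 - 58\right)} - \frac{637}{\frac{1}{440 - 3933}} = - \frac{6006}{2 \left(-56\right) \left(-114\right)} - \frac{637}{\frac{1}{-3493}} = - \frac{6006}{12768} - \frac{637}{- \frac{1}{3493}} = \left(-6006\right) \frac{1}{12768} - -2225041 = - \frac{143}{304} + 2225041 = \frac{676412321}{304}$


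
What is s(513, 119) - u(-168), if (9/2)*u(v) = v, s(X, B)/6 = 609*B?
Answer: 1304590/3 ≈ 4.3486e+5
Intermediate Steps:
s(X, B) = 3654*B (s(X, B) = 6*(609*B) = 3654*B)
u(v) = 2*v/9
s(513, 119) - u(-168) = 3654*119 - 2*(-168)/9 = 434826 - 1*(-112/3) = 434826 + 112/3 = 1304590/3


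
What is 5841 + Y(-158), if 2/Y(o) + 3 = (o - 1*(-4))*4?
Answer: 3615577/619 ≈ 5841.0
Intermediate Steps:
Y(o) = 2/(13 + 4*o) (Y(o) = 2/(-3 + (o - 1*(-4))*4) = 2/(-3 + (o + 4)*4) = 2/(-3 + (4 + o)*4) = 2/(-3 + (16 + 4*o)) = 2/(13 + 4*o))
5841 + Y(-158) = 5841 + 2/(13 + 4*(-158)) = 5841 + 2/(13 - 632) = 5841 + 2/(-619) = 5841 + 2*(-1/619) = 5841 - 2/619 = 3615577/619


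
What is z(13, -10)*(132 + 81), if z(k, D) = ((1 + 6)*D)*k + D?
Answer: -195960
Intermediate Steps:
z(k, D) = D + 7*D*k (z(k, D) = (7*D)*k + D = 7*D*k + D = D + 7*D*k)
z(13, -10)*(132 + 81) = (-10*(1 + 7*13))*(132 + 81) = -10*(1 + 91)*213 = -10*92*213 = -920*213 = -195960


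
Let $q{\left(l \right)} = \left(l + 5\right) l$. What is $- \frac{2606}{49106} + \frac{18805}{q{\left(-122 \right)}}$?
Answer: $\frac{443120143}{350469522} \approx 1.2644$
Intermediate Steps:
$q{\left(l \right)} = l \left(5 + l\right)$ ($q{\left(l \right)} = \left(5 + l\right) l = l \left(5 + l\right)$)
$- \frac{2606}{49106} + \frac{18805}{q{\left(-122 \right)}} = - \frac{2606}{49106} + \frac{18805}{\left(-122\right) \left(5 - 122\right)} = \left(-2606\right) \frac{1}{49106} + \frac{18805}{\left(-122\right) \left(-117\right)} = - \frac{1303}{24553} + \frac{18805}{14274} = \frac{443120143}{350469522}$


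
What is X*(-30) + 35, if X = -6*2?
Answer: 395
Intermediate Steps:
X = -12
X*(-30) + 35 = -12*(-30) + 35 = 360 + 35 = 395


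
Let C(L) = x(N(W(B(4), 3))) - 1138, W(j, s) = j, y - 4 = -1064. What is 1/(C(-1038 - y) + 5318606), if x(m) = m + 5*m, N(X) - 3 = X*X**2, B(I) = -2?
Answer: 1/5317438 ≈ 1.8806e-7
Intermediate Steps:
y = -1060 (y = 4 - 1064 = -1060)
N(X) = 3 + X**3 (N(X) = 3 + X*X**2 = 3 + X**3)
x(m) = 6*m
C(L) = -1168 (C(L) = 6*(3 + (-2)**3) - 1138 = 6*(3 - 8) - 1138 = 6*(-5) - 1138 = -30 - 1138 = -1168)
1/(C(-1038 - y) + 5318606) = 1/(-1168 + 5318606) = 1/5317438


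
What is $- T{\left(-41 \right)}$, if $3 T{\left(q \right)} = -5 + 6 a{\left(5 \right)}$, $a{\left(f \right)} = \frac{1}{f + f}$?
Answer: $\frac{22}{15} \approx 1.4667$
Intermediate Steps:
$a{\left(f \right)} = \frac{1}{2 f}$
$T{\left(q \right)} = - \frac{22}{15}$ ($T{\left(q \right)} = \frac{-5 + 6 \frac{1}{2 \cdot 5}}{3} = \frac{-5 + 6 \cdot \frac{1}{2} \cdot \frac{1}{5}}{3} = \frac{-5 + 6 \cdot \frac{1}{10}}{3} = \frac{-5 + \frac{3}{5}}{3} = \frac{1}{3} \left(- \frac{22}{5}\right) = - \frac{22}{15}$)
$- T{\left(-41 \right)} = \left(-1\right) \left(- \frac{22}{15}\right) = \frac{22}{15}$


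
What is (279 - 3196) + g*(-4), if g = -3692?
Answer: 11851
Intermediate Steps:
(279 - 3196) + g*(-4) = (279 - 3196) - 3692*(-4) = -2917 + 14768 = 11851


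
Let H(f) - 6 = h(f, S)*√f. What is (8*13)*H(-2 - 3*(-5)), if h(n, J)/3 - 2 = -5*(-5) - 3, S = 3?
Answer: 624 + 7488*√13 ≈ 27622.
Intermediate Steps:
h(n, J) = 72 (h(n, J) = 6 + 3*(-5*(-5) - 3) = 6 + 3*(25 - 3) = 6 + 3*22 = 6 + 66 = 72)
H(f) = 6 + 72*√f
(8*13)*H(-2 - 3*(-5)) = (8*13)*(6 + 72*√(-2 - 3*(-5))) = 104*(6 + 72*√(-2 + 15)) = 104*(6 + 72*√13) = 624 + 7488*√13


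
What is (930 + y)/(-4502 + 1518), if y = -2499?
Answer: 1569/2984 ≈ 0.52580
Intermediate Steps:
(930 + y)/(-4502 + 1518) = (930 - 2499)/(-4502 + 1518) = -1569/(-2984) = -1569*(-1/2984) = 1569/2984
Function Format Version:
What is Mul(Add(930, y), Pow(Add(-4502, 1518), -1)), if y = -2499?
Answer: Rational(1569, 2984) ≈ 0.52580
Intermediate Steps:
Mul(Add(930, y), Pow(Add(-4502, 1518), -1)) = Mul(Add(930, -2499), Pow(Add(-4502, 1518), -1)) = Mul(-1569, Pow(-2984, -1)) = Mul(-1569, Rational(-1, 2984)) = Rational(1569, 2984)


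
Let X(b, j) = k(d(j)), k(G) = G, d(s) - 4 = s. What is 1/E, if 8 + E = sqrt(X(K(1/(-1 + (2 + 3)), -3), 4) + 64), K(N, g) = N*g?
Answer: 1 + 3*sqrt(2)/4 ≈ 2.0607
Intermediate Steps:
d(s) = 4 + s
X(b, j) = 4 + j
E = -8 + 6*sqrt(2) (E = -8 + sqrt((4 + 4) + 64) = -8 + sqrt(8 + 64) = -8 + sqrt(72) = -8 + 6*sqrt(2) ≈ 0.48528)
1/E = 1/(-8 + 6*sqrt(2))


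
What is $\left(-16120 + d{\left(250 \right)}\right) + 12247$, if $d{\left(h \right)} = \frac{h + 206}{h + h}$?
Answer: $- \frac{484011}{125} \approx -3872.1$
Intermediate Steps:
$d{\left(h \right)} = \frac{206 + h}{2 h}$
$\left(-16120 + d{\left(250 \right)}\right) + 12247 = \left(-16120 + \frac{206 + 250}{2 \cdot 250}\right) + 12247 = \left(-16120 + \frac{1}{2} \cdot \frac{1}{250} \cdot 456\right) + 12247 = \left(-16120 + \frac{114}{125}\right) + 12247 = - \frac{2014886}{125} + 12247 = - \frac{484011}{125}$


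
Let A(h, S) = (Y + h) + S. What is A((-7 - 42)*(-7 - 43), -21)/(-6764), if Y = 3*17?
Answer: -620/1691 ≈ -0.36665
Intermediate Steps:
Y = 51
A(h, S) = 51 + S + h (A(h, S) = (51 + h) + S = 51 + S + h)
A((-7 - 42)*(-7 - 43), -21)/(-6764) = (51 - 21 + (-7 - 42)*(-7 - 43))/(-6764) = (51 - 21 - 49*(-50))*(-1/6764) = (51 - 21 + 2450)*(-1/6764) = 2480*(-1/6764) = -620/1691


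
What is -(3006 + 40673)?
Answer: -43679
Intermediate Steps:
-(3006 + 40673) = -1*43679 = -43679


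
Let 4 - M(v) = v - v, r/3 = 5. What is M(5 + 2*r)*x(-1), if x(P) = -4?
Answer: -16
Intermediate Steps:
r = 15 (r = 3*5 = 15)
M(v) = 4 (M(v) = 4 - (v - v) = 4 - 1*0 = 4 + 0 = 4)
M(5 + 2*r)*x(-1) = 4*(-4) = -16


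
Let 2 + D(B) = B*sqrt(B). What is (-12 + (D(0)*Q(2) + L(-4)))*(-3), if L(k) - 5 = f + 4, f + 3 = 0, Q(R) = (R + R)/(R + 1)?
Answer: 26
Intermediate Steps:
Q(R) = 2*R/(1 + R) (Q(R) = (2*R)/(1 + R) = 2*R/(1 + R))
f = -3 (f = -3 + 0 = -3)
D(B) = -2 + B**(3/2) (D(B) = -2 + B*sqrt(B) = -2 + B**(3/2))
L(k) = 6 (L(k) = 5 + (-3 + 4) = 5 + 1 = 6)
(-12 + (D(0)*Q(2) + L(-4)))*(-3) = (-12 + ((-2 + 0**(3/2))*(2*2/(1 + 2)) + 6))*(-3) = (-12 + ((-2 + 0)*(2*2/3) + 6))*(-3) = (-12 + (-4*2/3 + 6))*(-3) = (-12 + (-2*4/3 + 6))*(-3) = (-12 + (-8/3 + 6))*(-3) = (-12 + 10/3)*(-3) = -26/3*(-3) = 26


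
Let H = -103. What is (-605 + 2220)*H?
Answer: -166345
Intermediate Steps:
(-605 + 2220)*H = (-605 + 2220)*(-103) = 1615*(-103) = -166345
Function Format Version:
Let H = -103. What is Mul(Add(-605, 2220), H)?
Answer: -166345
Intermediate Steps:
Mul(Add(-605, 2220), H) = Mul(Add(-605, 2220), -103) = Mul(1615, -103) = -166345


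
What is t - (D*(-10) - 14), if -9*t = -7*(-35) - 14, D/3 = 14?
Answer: 1225/3 ≈ 408.33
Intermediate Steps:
D = 42 (D = 3*14 = 42)
t = -77/3 (t = -(-7*(-35) - 14)/9 = -(245 - 14)/9 = -1/9*231 = -77/3 ≈ -25.667)
t - (D*(-10) - 14) = -77/3 - (42*(-10) - 14) = -77/3 - (-420 - 14) = -77/3 - 1*(-434) = -77/3 + 434 = 1225/3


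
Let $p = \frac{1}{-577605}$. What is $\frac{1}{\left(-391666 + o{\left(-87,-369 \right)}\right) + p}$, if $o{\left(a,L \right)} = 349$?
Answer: $- \frac{577605}{226026655786} \approx -2.5555 \cdot 10^{-6}$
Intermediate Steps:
$p = - \frac{1}{577605} \approx -1.7313 \cdot 10^{-6}$
$\frac{1}{\left(-391666 + o{\left(-87,-369 \right)}\right) + p} = \frac{1}{\left(-391666 + 349\right) - \frac{1}{577605}} = \frac{1}{-391317 - \frac{1}{577605}} = \frac{1}{- \frac{226026655786}{577605}} = - \frac{577605}{226026655786}$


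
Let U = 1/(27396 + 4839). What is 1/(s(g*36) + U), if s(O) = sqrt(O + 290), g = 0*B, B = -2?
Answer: -32235/301337615249 + 1039095225*sqrt(290)/301337615249 ≈ 0.058722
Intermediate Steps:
g = 0 (g = 0*(-2) = 0)
s(O) = sqrt(290 + O)
U = 1/32235 ≈ 3.1022e-5
1/(s(g*36) + U) = 1/(sqrt(290 + 0*36) + 1/32235) = 1/(sqrt(290 + 0) + 1/32235) = 1/(sqrt(290) + 1/32235) = 1/(1/32235 + sqrt(290))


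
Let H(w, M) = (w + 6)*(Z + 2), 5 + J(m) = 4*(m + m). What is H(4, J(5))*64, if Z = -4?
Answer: -1280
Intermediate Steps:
J(m) = -5 + 8*m (J(m) = -5 + 4*(m + m) = -5 + 4*(2*m) = -5 + 8*m)
H(w, M) = -12 - 2*w (H(w, M) = (w + 6)*(-4 + 2) = (6 + w)*(-2) = -12 - 2*w)
H(4, J(5))*64 = (-12 - 2*4)*64 = (-12 - 8)*64 = -20*64 = -1280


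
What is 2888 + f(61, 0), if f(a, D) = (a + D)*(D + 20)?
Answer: 4108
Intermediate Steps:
f(a, D) = (20 + D)*(D + a) (f(a, D) = (D + a)*(20 + D) = (20 + D)*(D + a))
2888 + f(61, 0) = 2888 + (0² + 20*0 + 20*61 + 0*61) = 2888 + (0 + 0 + 1220 + 0) = 2888 + 1220 = 4108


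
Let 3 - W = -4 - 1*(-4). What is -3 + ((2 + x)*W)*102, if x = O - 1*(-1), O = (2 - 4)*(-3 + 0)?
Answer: 2751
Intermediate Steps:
O = 6 (O = -2*(-3) = 6)
W = 3 (W = 3 - (-4 - 1*(-4)) = 3 - (-4 + 4) = 3 - 1*0 = 3 + 0 = 3)
x = 7 (x = 6 - 1*(-1) = 6 + 1 = 7)
-3 + ((2 + x)*W)*102 = -3 + ((2 + 7)*3)*102 = -3 + (9*3)*102 = -3 + 27*102 = -3 + 2754 = 2751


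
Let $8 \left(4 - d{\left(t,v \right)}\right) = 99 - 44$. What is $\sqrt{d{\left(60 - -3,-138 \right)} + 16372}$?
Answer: $\frac{\sqrt{261906}}{4} \approx 127.94$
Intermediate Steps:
$d{\left(t,v \right)} = - \frac{23}{8}$ ($d{\left(t,v \right)} = 4 - \frac{99 - 44}{8} = 4 - \frac{55}{8} = - \frac{23}{8}$)
$\sqrt{d{\left(60 - -3,-138 \right)} + 16372} = \sqrt{- \frac{23}{8} + 16372} = \sqrt{\frac{130953}{8}} = \frac{\sqrt{261906}}{4}$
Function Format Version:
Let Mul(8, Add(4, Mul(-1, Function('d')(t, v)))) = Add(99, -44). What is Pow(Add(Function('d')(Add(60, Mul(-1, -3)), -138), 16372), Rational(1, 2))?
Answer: Mul(Rational(1, 4), Pow(261906, Rational(1, 2))) ≈ 127.94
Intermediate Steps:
Function('d')(t, v) = Rational(-23, 8) (Function('d')(t, v) = Add(4, Mul(Rational(-1, 8), Add(99, -44))) = Add(4, Mul(Rational(-1, 8), 55)) = Add(4, Rational(-55, 8)) = Rational(-23, 8))
Pow(Add(Function('d')(Add(60, Mul(-1, -3)), -138), 16372), Rational(1, 2)) = Pow(Add(Rational(-23, 8), 16372), Rational(1, 2)) = Pow(Rational(130953, 8), Rational(1, 2)) = Mul(Rational(1, 4), Pow(261906, Rational(1, 2)))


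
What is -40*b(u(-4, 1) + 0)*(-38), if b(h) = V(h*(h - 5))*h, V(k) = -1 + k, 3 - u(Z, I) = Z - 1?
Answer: 279680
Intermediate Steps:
u(Z, I) = 4 - Z (u(Z, I) = 3 - (Z - 1) = 3 - (-1 + Z) = 3 + (1 - Z) = 4 - Z)
b(h) = h*(-1 + h*(-5 + h)) (b(h) = (-1 + h*(h - 5))*h = (-1 + h*(-5 + h))*h = h*(-1 + h*(-5 + h)))
-40*b(u(-4, 1) + 0)*(-38) = -40*((4 - 1*(-4)) + 0)*(-1 + ((4 - 1*(-4)) + 0)*(-5 + ((4 - 1*(-4)) + 0)))*(-38) = -40*((4 + 4) + 0)*(-1 + ((4 + 4) + 0)*(-5 + ((4 + 4) + 0)))*(-38) = -40*(8 + 0)*(-1 + (8 + 0)*(-5 + (8 + 0)))*(-38) = -320*(-1 + 8*(-5 + 8))*(-38) = -320*(-1 + 8*3)*(-38) = -320*(-1 + 24)*(-38) = -320*23*(-38) = -40*184*(-38) = -7360*(-38) = 279680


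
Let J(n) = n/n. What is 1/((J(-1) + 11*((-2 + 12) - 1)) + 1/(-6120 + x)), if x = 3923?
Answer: 2197/219699 ≈ 0.010000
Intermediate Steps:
J(n) = 1
1/((J(-1) + 11*((-2 + 12) - 1)) + 1/(-6120 + x)) = 1/((1 + 11*((-2 + 12) - 1)) + 1/(-6120 + 3923)) = 1/((1 + 11*(10 - 1)) + 1/(-2197)) = 1/((1 + 11*9) - 1/2197) = 1/((1 + 99) - 1/2197) = 1/(100 - 1/2197) = 1/(219699/2197) = 2197/219699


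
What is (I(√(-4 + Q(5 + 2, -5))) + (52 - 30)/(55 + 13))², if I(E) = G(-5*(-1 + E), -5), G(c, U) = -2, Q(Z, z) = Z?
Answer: 3249/1156 ≈ 2.8106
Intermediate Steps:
I(E) = -2
(I(√(-4 + Q(5 + 2, -5))) + (52 - 30)/(55 + 13))² = (-2 + (52 - 30)/(55 + 13))² = (-2 + 22/68)² = (-2 + 22*(1/68))² = (-2 + 11/34)² = (-57/34)² = 3249/1156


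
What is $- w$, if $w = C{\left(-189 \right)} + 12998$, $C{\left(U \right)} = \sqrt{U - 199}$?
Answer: $-12998 - 2 i \sqrt{97} \approx -12998.0 - 19.698 i$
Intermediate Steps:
$C{\left(U \right)} = \sqrt{-199 + U}$
$w = 12998 + 2 i \sqrt{97}$ ($w = \sqrt{-199 - 189} + 12998 = \sqrt{-388} + 12998 = 2 i \sqrt{97} + 12998 = 12998 + 2 i \sqrt{97} \approx 12998.0 + 19.698 i$)
$- w = - (12998 + 2 i \sqrt{97}) = -12998 - 2 i \sqrt{97}$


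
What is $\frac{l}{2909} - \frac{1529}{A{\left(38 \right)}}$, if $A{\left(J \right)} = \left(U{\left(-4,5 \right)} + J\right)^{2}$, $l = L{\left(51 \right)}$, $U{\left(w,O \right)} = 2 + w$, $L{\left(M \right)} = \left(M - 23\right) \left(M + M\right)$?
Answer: $- \frac{746485}{3770064} \approx -0.198$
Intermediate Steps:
$L{\left(M \right)} = 2 M \left(-23 + M\right)$ ($L{\left(M \right)} = \left(-23 + M\right) 2 M = 2 M \left(-23 + M\right)$)
$l = 2856$ ($l = 2 \cdot 51 \left(-23 + 51\right) = 2 \cdot 51 \cdot 28 = 2856$)
$A{\left(J \right)} = \left(-2 + J\right)^{2}$ ($A{\left(J \right)} = \left(\left(2 - 4\right) + J\right)^{2} = \left(-2 + J\right)^{2}$)
$\frac{l}{2909} - \frac{1529}{A{\left(38 \right)}} = \frac{2856}{2909} - \frac{1529}{\left(-2 + 38\right)^{2}} = 2856 \cdot \frac{1}{2909} - \frac{1529}{36^{2}} = \frac{2856}{2909} - \frac{1529}{1296} = - \frac{746485}{3770064}$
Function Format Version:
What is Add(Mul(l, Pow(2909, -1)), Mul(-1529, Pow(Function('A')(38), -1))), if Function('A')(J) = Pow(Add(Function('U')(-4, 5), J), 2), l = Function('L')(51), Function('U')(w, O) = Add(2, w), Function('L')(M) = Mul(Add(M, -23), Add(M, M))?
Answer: Rational(-746485, 3770064) ≈ -0.19800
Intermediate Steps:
Function('L')(M) = Mul(2, M, Add(-23, M)) (Function('L')(M) = Mul(Add(-23, M), Mul(2, M)) = Mul(2, M, Add(-23, M)))
l = 2856 (l = Mul(2, 51, Add(-23, 51)) = Mul(2, 51, 28) = 2856)
Function('A')(J) = Pow(Add(-2, J), 2) (Function('A')(J) = Pow(Add(Add(2, -4), J), 2) = Pow(Add(-2, J), 2))
Add(Mul(l, Pow(2909, -1)), Mul(-1529, Pow(Function('A')(38), -1))) = Add(Mul(2856, Pow(2909, -1)), Mul(-1529, Pow(Pow(Add(-2, 38), 2), -1))) = Add(Mul(2856, Rational(1, 2909)), Mul(-1529, Pow(Pow(36, 2), -1))) = Add(Rational(2856, 2909), Mul(-1529, Pow(1296, -1))) = Add(Rational(2856, 2909), Mul(-1529, Rational(1, 1296))) = Add(Rational(2856, 2909), Rational(-1529, 1296)) = Rational(-746485, 3770064)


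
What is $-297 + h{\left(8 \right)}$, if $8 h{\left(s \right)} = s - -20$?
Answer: $- \frac{587}{2} \approx -293.5$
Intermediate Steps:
$h{\left(s \right)} = \frac{5}{2} + \frac{s}{8}$ ($h{\left(s \right)} = \frac{s - -20}{8} = \frac{s + 20}{8} = \frac{20 + s}{8} = \frac{5}{2} + \frac{s}{8}$)
$-297 + h{\left(8 \right)} = -297 + \left(\frac{5}{2} + \frac{1}{8} \cdot 8\right) = -297 + \left(\frac{5}{2} + 1\right) = -297 + \frac{7}{2} = - \frac{587}{2}$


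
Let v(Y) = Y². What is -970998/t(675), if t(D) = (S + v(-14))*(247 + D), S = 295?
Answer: -485499/226351 ≈ -2.1449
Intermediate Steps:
t(D) = 121277 + 491*D (t(D) = (295 + (-14)²)*(247 + D) = (295 + 196)*(247 + D) = 491*(247 + D) = 121277 + 491*D)
-970998/t(675) = -970998/(121277 + 491*675) = -970998/(121277 + 331425) = -970998/452702 = -970998*1/452702 = -485499/226351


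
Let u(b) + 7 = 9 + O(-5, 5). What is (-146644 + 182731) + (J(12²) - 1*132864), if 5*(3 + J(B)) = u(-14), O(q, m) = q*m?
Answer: -483923/5 ≈ -96785.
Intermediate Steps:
O(q, m) = m*q
u(b) = -23 (u(b) = -7 + (9 + 5*(-5)) = -7 + (9 - 25) = -7 - 16 = -23)
J(B) = -38/5 (J(B) = -3 + (⅕)*(-23) = -3 - 23/5 = -38/5)
(-146644 + 182731) + (J(12²) - 1*132864) = (-146644 + 182731) + (-38/5 - 1*132864) = 36087 + (-38/5 - 132864) = 36087 - 664358/5 = -483923/5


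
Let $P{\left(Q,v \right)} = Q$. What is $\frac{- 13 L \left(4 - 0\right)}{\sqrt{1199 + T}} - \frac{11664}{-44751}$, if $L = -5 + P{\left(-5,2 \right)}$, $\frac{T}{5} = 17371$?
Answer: $\frac{3888}{14917} + \frac{260 \sqrt{88054}}{44027} \approx 2.013$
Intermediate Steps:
$T = 86855$ ($T = 5 \cdot 17371 = 86855$)
$L = -10$ ($L = -5 - 5 = -10$)
$\frac{- 13 L \left(4 - 0\right)}{\sqrt{1199 + T}} - \frac{11664}{-44751} = \frac{\left(-13\right) \left(-10\right) \left(4 - 0\right)}{\sqrt{1199 + 86855}} - \frac{11664}{-44751} = \frac{130 \left(4 + 0\right)}{\sqrt{88054}} - - \frac{3888}{14917} = 130 \cdot 4 \frac{\sqrt{88054}}{88054} + \frac{3888}{14917} = 520 \frac{\sqrt{88054}}{88054} + \frac{3888}{14917} = \frac{260 \sqrt{88054}}{44027} + \frac{3888}{14917} = \frac{3888}{14917} + \frac{260 \sqrt{88054}}{44027}$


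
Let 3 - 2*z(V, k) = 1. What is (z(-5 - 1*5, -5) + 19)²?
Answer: 400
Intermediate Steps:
z(V, k) = 1 (z(V, k) = 3/2 - ½*1 = 3/2 - ½ = 1)
(z(-5 - 1*5, -5) + 19)² = (1 + 19)² = 20² = 400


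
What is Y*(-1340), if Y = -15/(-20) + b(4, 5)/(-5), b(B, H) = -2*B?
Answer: -3149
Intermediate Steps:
Y = 47/20 (Y = -15/(-20) - 2*4/(-5) = -15*(-1/20) - 8*(-⅕) = ¾ + 8/5 = 47/20 ≈ 2.3500)
Y*(-1340) = (47/20)*(-1340) = -3149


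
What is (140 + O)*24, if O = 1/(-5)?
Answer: 16776/5 ≈ 3355.2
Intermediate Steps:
O = -⅕ ≈ -0.20000
(140 + O)*24 = (140 - ⅕)*24 = (699/5)*24 = 16776/5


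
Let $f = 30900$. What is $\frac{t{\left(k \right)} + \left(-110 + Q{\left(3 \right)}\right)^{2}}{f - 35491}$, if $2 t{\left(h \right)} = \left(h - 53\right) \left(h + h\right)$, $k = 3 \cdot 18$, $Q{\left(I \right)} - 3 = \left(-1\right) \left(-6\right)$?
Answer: $- \frac{10255}{4591} \approx -2.2337$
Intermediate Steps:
$Q{\left(I \right)} = 9$ ($Q{\left(I \right)} = 3 - -6 = 3 + 6 = 9$)
$k = 54$
$t{\left(h \right)} = h \left(-53 + h\right)$ ($t{\left(h \right)} = \frac{\left(h - 53\right) \left(h + h\right)}{2} = \frac{\left(-53 + h\right) 2 h}{2} = \frac{2 h \left(-53 + h\right)}{2} = h \left(-53 + h\right)$)
$\frac{t{\left(k \right)} + \left(-110 + Q{\left(3 \right)}\right)^{2}}{f - 35491} = \frac{54 \left(-53 + 54\right) + \left(-110 + 9\right)^{2}}{30900 - 35491} = \frac{54 \cdot 1 + \left(-101\right)^{2}}{-4591} = \left(54 + 10201\right) \left(- \frac{1}{4591}\right) = 10255 \left(- \frac{1}{4591}\right) = - \frac{10255}{4591}$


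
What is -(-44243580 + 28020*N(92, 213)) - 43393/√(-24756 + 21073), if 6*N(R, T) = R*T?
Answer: -47269740 + 43393*I*√3683/3683 ≈ -4.727e+7 + 715.02*I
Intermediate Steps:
N(R, T) = R*T/6 (N(R, T) = (R*T)/6 = R*T/6)
-(-44243580 + 28020*N(92, 213)) - 43393/√(-24756 + 21073) = -28020/(1/((⅙)*92*213 - 1579)) - 43393/√(-24756 + 21073) = -28020/(1/(3266 - 1579)) - 43393*(-I*√3683/3683) = -28020/(1/1687) - 43393*(-I*√3683/3683) = -28020/1/1687 - (-43393)*I*√3683/3683 = -28020*1687 + 43393*I*√3683/3683 = -47269740 + 43393*I*√3683/3683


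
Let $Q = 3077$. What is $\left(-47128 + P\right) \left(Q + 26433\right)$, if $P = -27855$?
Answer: $-2212748330$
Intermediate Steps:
$\left(-47128 + P\right) \left(Q + 26433\right) = \left(-47128 - 27855\right) \left(3077 + 26433\right) = \left(-74983\right) 29510 = -2212748330$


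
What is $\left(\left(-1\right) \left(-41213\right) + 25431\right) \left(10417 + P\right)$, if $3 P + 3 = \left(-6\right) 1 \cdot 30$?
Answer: $690165264$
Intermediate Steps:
$P = -61$ ($P = -1 + \frac{\left(-6\right) 1 \cdot 30}{3} = -1 + \frac{\left(-6\right) 30}{3} = -1 + \frac{1}{3} \left(-180\right) = -1 - 60 = -61$)
$\left(\left(-1\right) \left(-41213\right) + 25431\right) \left(10417 + P\right) = \left(\left(-1\right) \left(-41213\right) + 25431\right) \left(10417 - 61\right) = \left(41213 + 25431\right) 10356 = 66644 \cdot 10356 = 690165264$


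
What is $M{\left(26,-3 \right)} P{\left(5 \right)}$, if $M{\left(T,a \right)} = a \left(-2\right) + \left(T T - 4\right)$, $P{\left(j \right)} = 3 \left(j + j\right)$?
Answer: $20340$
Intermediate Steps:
$P{\left(j \right)} = 6 j$ ($P{\left(j \right)} = 3 \cdot 2 j = 6 j$)
$M{\left(T,a \right)} = -4 + T^{2} - 2 a$ ($M{\left(T,a \right)} = - 2 a + \left(T^{2} - 4\right) = - 2 a + \left(-4 + T^{2}\right) = -4 + T^{2} - 2 a$)
$M{\left(26,-3 \right)} P{\left(5 \right)} = \left(-4 + 26^{2} - -6\right) 6 \cdot 5 = \left(-4 + 676 + 6\right) 30 = 678 \cdot 30 = 20340$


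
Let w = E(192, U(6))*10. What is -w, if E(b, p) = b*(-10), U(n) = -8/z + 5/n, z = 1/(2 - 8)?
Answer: 19200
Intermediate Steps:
z = -⅙ (z = 1/(-6) = -⅙ ≈ -0.16667)
U(n) = 48 + 5/n (U(n) = -8/(-⅙) + 5/n = -8*(-6) + 5/n = 48 + 5/n)
E(b, p) = -10*b
w = -19200 (w = -10*192*10 = -1920*10 = -19200)
-w = -1*(-19200) = 19200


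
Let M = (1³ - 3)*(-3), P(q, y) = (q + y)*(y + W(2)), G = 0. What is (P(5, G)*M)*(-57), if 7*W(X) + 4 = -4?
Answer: 13680/7 ≈ 1954.3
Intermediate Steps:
W(X) = -8/7 (W(X) = -4/7 + (⅐)*(-4) = -4/7 - 4/7 = -8/7)
P(q, y) = (-8/7 + y)*(q + y) (P(q, y) = (q + y)*(y - 8/7) = (q + y)*(-8/7 + y) = (-8/7 + y)*(q + y))
M = 6 (M = (1 - 3)*(-3) = -2*(-3) = 6)
(P(5, G)*M)*(-57) = ((0² - 8/7*5 - 8/7*0 + 5*0)*6)*(-57) = ((0 - 40/7 + 0 + 0)*6)*(-57) = -40/7*6*(-57) = -240/7*(-57) = 13680/7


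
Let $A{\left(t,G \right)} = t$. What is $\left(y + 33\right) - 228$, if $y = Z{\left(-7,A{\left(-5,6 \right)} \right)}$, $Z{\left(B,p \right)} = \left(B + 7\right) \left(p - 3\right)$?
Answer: $-195$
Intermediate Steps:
$Z{\left(B,p \right)} = \left(-3 + p\right) \left(7 + B\right)$ ($Z{\left(B,p \right)} = \left(7 + B\right) \left(-3 + p\right) = \left(-3 + p\right) \left(7 + B\right)$)
$y = 0$ ($y = -21 - -21 + 7 \left(-5\right) - -35 = -21 + 21 - 35 + 35 = 0$)
$\left(y + 33\right) - 228 = \left(0 + 33\right) - 228 = 33 - 228 = -195$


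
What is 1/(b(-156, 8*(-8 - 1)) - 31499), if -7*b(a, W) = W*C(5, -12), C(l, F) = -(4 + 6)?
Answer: -7/221213 ≈ -3.1644e-5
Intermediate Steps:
C(l, F) = -10 (C(l, F) = -1*10 = -10)
b(a, W) = 10*W/7 (b(a, W) = -W*(-10)/7 = -(-10)*W/7 = 10*W/7)
1/(b(-156, 8*(-8 - 1)) - 31499) = 1/(10*(8*(-8 - 1))/7 - 31499) = 1/(10*(8*(-9))/7 - 31499) = 1/((10/7)*(-72) - 31499) = 1/(-720/7 - 31499) = 1/(-221213/7) = -7/221213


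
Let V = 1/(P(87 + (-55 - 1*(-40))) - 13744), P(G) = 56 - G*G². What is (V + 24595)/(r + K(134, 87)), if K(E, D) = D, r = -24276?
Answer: -9516690919/9359594904 ≈ -1.0168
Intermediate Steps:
P(G) = 56 - G³
V = -1/386936 (V = 1/((56 - (87 + (-55 - 1*(-40)))³) - 13744) = 1/((56 - (87 + (-55 + 40))³) - 13744) = 1/((56 - (87 - 15)³) - 13744) = 1/((56 - 1*72³) - 13744) = 1/((56 - 1*373248) - 13744) = 1/((56 - 373248) - 13744) = 1/(-373192 - 13744) = 1/(-386936) = -1/386936 ≈ -2.5844e-6)
(V + 24595)/(r + K(134, 87)) = (-1/386936 + 24595)/(-24276 + 87) = (9516690919/386936)/(-24189) = (9516690919/386936)*(-1/24189) = -9516690919/9359594904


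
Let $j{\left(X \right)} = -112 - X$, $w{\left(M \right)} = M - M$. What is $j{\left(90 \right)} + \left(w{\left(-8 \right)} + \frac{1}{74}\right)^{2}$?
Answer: $- \frac{1106151}{5476} \approx -202.0$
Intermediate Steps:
$w{\left(M \right)} = 0$
$j{\left(90 \right)} + \left(w{\left(-8 \right)} + \frac{1}{74}\right)^{2} = \left(-112 - 90\right) + \left(0 + \frac{1}{74}\right)^{2} = -202 + \left(\frac{1}{74}\right)^{2} = -202 + \frac{1}{5476} = - \frac{1106151}{5476}$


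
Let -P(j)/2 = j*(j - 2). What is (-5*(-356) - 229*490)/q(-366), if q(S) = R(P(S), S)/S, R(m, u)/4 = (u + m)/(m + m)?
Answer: 14873595840/737 ≈ 2.0181e+7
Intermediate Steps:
P(j) = -2*j*(-2 + j) (P(j) = -2*j*(j - 2) = -2*j*(-2 + j))
R(m, u) = 2*(m + u)/m (R(m, u) = 4*((u + m)/(m + m)) = 4*((m + u)/((2*m))) = 4*((m + u)*(1/(2*m))) = 4*((m + u)/(2*m)) = 2*(m + u)/m)
q(S) = (2 + 1/(2 - S))/S (q(S) = (2 + 2*S/((2*S*(2 - S))))/S = (2 + 2*S*(1/(2*S*(2 - S))))/S = (2 + 1/(2 - S))/S)
(-5*(-356) - 229*490)/q(-366) = (-5*(-356) - 229*490)/(((-5 + 2*(-366))/((-366)*(-2 - 366)))) = (1780 - 112210)/((-1/366*(-5 - 732)/(-368))) = -110430/((-1/366*(-1/368)*(-737))) = -110430/(-737/134688) = -110430*(-134688/737) = 14873595840/737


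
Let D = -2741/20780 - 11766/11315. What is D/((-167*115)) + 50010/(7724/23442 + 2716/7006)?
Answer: 5039161162560876487937/72263423422112350 ≈ 69733.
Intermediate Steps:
D = -55102379/47025140 (D = -2741*1/20780 - 11766*1/11315 = -2741/20780 - 11766/11315 = -55102379/47025140 ≈ -1.1718)
D/((-167*115)) + 50010/(7724/23442 + 2716/7006) = -55102379/(47025140*((-167*115))) + 50010/(7724/23442 + 2716/7006) = -55102379/47025140/(-19205) + 50010/(7724*(1/23442) + 2716*(1/7006)) = -55102379/47025140*(-1/19205) + 50010/(3862/11721 + 1358/3503) = 55102379/903117813700 + 50010/(29445704/41058663) = 55102379/903117813700 + 50010*(41058663/29445704) = 55102379/903117813700 + 1026671868315/14722852 = 5039161162560876487937/72263423422112350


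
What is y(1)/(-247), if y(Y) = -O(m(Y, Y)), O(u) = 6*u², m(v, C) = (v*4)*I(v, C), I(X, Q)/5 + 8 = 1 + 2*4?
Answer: 2400/247 ≈ 9.7166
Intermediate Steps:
I(X, Q) = 5 (I(X, Q) = -40 + 5*(1 + 2*4) = -40 + 5*(1 + 8) = -40 + 5*9 = -40 + 45 = 5)
m(v, C) = 20*v (m(v, C) = (v*4)*5 = (4*v)*5 = 20*v)
y(Y) = -2400*Y² (y(Y) = -6*(20*Y)² = -6*400*Y² = -2400*Y²)
y(1)/(-247) = -2400*1²/(-247) = -2400*1*(-1/247) = -2400*(-1/247) = 2400/247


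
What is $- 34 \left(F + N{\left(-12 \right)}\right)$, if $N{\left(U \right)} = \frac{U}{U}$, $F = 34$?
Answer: $-1190$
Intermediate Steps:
$N{\left(U \right)} = 1$
$- 34 \left(F + N{\left(-12 \right)}\right) = - 34 \left(34 + 1\right) = \left(-34\right) 35 = -1190$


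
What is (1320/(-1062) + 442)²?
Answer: 6086184196/31329 ≈ 1.9427e+5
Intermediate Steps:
(1320/(-1062) + 442)² = (1320*(-1/1062) + 442)² = (-220/177 + 442)² = (78014/177)² = 6086184196/31329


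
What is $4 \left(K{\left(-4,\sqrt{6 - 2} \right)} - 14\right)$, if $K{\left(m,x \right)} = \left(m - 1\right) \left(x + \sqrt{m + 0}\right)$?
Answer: $-96 - 40 i \approx -96.0 - 40.0 i$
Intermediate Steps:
$K{\left(m,x \right)} = \left(-1 + m\right) \left(x + \sqrt{m}\right)$
$4 \left(K{\left(-4,\sqrt{6 - 2} \right)} - 14\right) = 4 \left(\left(\left(-4\right)^{\frac{3}{2}} - \sqrt{6 - 2} - \sqrt{-4} - 4 \sqrt{6 - 2}\right) - 14\right) = 4 \left(\left(- 8 i - \sqrt{4} - 2 i - 4 \sqrt{4}\right) - 14\right) = 4 \left(\left(- 8 i - 2 - 2 i - 8\right) - 14\right) = 4 \left(\left(-10 - 10 i\right) - 14\right) = 4 \left(-24 - 10 i\right) = -96 - 40 i$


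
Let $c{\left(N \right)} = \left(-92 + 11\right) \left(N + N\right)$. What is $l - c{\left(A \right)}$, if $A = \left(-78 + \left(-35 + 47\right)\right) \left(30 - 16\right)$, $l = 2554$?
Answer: $-147134$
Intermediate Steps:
$A = -924$ ($A = \left(-78 + 12\right) 14 = \left(-66\right) 14 = -924$)
$c{\left(N \right)} = - 162 N$ ($c{\left(N \right)} = - 81 \cdot 2 N = - 162 N$)
$l - c{\left(A \right)} = 2554 - \left(-162\right) \left(-924\right) = 2554 - 149688 = -147134$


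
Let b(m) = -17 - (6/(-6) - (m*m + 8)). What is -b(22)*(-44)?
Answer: 20944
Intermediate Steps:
b(m) = -8 + m**2 (b(m) = -17 - (6*(-1/6) - (m**2 + 8)) = -17 - (-1 - (8 + m**2)) = -17 - (-1 + (-8 - m**2)) = -17 - (-9 - m**2) = -17 + (9 + m**2) = -8 + m**2)
-b(22)*(-44) = -(-8 + 22**2)*(-44) = -(-8 + 484)*(-44) = -476*(-44) = -1*(-20944) = 20944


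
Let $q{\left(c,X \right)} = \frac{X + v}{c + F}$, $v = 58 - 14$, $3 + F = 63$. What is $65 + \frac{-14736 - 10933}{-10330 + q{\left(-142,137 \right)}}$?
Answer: $\frac{57175523}{847241} \approx 67.484$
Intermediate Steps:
$F = 60$ ($F = -3 + 63 = 60$)
$v = 44$ ($v = 58 - 14 = 44$)
$q{\left(c,X \right)} = \frac{44 + X}{60 + c}$ ($q{\left(c,X \right)} = \frac{X + 44}{c + 60} = \frac{44 + X}{60 + c}$)
$65 + \frac{-14736 - 10933}{-10330 + q{\left(-142,137 \right)}} = 65 + \frac{-14736 - 10933}{-10330 + \frac{44 + 137}{60 - 142}} = 65 - \frac{25669}{-10330 + \frac{1}{-82} \cdot 181} = 65 - \frac{25669}{-10330 - \frac{181}{82}} = 65 - \frac{25669}{- \frac{847241}{82}} = 65 - - \frac{2104858}{847241} = 65 + \frac{2104858}{847241} = \frac{57175523}{847241}$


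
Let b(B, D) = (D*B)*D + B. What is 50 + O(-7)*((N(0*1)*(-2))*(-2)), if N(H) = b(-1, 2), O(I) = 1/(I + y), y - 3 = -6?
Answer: 52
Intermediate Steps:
y = -3 (y = 3 - 6 = -3)
O(I) = 1/(-3 + I) (O(I) = 1/(I - 3) = 1/(-3 + I))
b(B, D) = B + B*D² (b(B, D) = (B*D)*D + B = B*D² + B = B + B*D²)
N(H) = -5 (N(H) = -(1 + 2²) = -(1 + 4) = -1*5 = -5)
50 + O(-7)*((N(0*1)*(-2))*(-2)) = 50 + (-5*(-2)*(-2))/(-3 - 7) = 50 + (10*(-2))/(-10) = 50 - ⅒*(-20) = 50 + 2 = 52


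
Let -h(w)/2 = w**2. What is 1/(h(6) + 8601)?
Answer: 1/8529 ≈ 0.00011725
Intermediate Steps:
h(w) = -2*w**2
1/(h(6) + 8601) = 1/(-2*6**2 + 8601) = 1/(-2*36 + 8601) = 1/(-72 + 8601) = 1/8529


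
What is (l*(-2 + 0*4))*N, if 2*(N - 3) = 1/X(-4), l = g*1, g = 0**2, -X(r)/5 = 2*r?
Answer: 0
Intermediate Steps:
X(r) = -10*r
g = 0
l = 0 (l = 0*1 = 0)
N = 241/80 (N = 3 + 1/(2*((-10*(-4)))) = 3 + (1/2)/40 = 3 + (1/2)*(1/40) = 3 + 1/80 = 241/80 ≈ 3.0125)
(l*(-2 + 0*4))*N = (0*(-2 + 0*4))*(241/80) = (0*(-2 + 0))*(241/80) = (0*(-2))*(241/80) = 0*(241/80) = 0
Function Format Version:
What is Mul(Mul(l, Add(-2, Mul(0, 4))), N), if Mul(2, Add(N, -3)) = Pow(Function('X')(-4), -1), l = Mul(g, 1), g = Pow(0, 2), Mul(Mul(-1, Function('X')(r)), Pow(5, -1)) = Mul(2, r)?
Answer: 0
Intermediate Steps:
Function('X')(r) = Mul(-10, r) (Function('X')(r) = Mul(-5, Mul(2, r)) = Mul(-10, r))
g = 0
l = 0 (l = Mul(0, 1) = 0)
N = Rational(241, 80) (N = Add(3, Mul(Rational(1, 2), Pow(Mul(-10, -4), -1))) = Add(3, Mul(Rational(1, 2), Pow(40, -1))) = Add(3, Mul(Rational(1, 2), Rational(1, 40))) = Add(3, Rational(1, 80)) = Rational(241, 80) ≈ 3.0125)
Mul(Mul(l, Add(-2, Mul(0, 4))), N) = Mul(Mul(0, Add(-2, Mul(0, 4))), Rational(241, 80)) = Mul(Mul(0, Add(-2, 0)), Rational(241, 80)) = Mul(Mul(0, -2), Rational(241, 80)) = Mul(0, Rational(241, 80)) = 0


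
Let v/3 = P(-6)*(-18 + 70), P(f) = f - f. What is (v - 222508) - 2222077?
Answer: -2444585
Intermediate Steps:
P(f) = 0
v = 0 (v = 3*(0*(-18 + 70)) = 3*(0*52) = 3*0 = 0)
(v - 222508) - 2222077 = (0 - 222508) - 2222077 = -222508 - 2222077 = -2444585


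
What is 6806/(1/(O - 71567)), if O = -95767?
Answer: -1138875204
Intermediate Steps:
6806/(1/(O - 71567)) = 6806/(1/(-95767 - 71567)) = 6806/(1/(-167334)) = 6806/(-1/167334) = 6806*(-167334) = -1138875204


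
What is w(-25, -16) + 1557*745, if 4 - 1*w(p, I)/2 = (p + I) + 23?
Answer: 1160009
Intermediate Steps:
w(p, I) = -38 - 2*I - 2*p (w(p, I) = 8 - 2*((p + I) + 23) = 8 - 2*((I + p) + 23) = 8 - 2*(23 + I + p) = 8 + (-46 - 2*I - 2*p) = -38 - 2*I - 2*p)
w(-25, -16) + 1557*745 = (-38 - 2*(-16) - 2*(-25)) + 1557*745 = (-38 + 32 + 50) + 1159965 = 44 + 1159965 = 1160009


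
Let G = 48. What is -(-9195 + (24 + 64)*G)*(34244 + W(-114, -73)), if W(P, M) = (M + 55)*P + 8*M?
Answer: 177524352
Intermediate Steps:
W(P, M) = 8*M + P*(55 + M) (W(P, M) = (55 + M)*P + 8*M = P*(55 + M) + 8*M = 8*M + P*(55 + M))
-(-9195 + (24 + 64)*G)*(34244 + W(-114, -73)) = -(-9195 + (24 + 64)*48)*(34244 + (8*(-73) + 55*(-114) - 73*(-114))) = -(-9195 + 88*48)*(34244 + (-584 - 6270 + 8322)) = -(-9195 + 4224)*(34244 + 1468) = -(-4971)*35712 = -1*(-177524352) = 177524352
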